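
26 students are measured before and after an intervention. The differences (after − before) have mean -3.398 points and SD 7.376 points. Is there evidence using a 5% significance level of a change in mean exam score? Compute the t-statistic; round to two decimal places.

-2.35

H0: μ_d = 0; H1: μ_d ≠ 0 (paired t-test on the differences, two-sided).
t = d̄/(s_d/√n) = -3.398/(7.376/√26) = -2.35
df = n − 1 = 25
Two-sided p-value ≈ 0.027
Since p ≈ 0.027 < α = 0.05, reject H0; the evidence is statistically significant.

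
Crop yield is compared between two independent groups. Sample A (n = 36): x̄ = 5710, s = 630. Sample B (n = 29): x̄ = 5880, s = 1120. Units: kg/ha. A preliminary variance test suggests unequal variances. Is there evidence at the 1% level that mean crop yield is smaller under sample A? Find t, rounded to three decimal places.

-0.730

Let group 1 = sample A, group 2 = sample B. H0: μ_1 = μ_2; H1: μ_1 < μ_2 (Welch's two-sample t-test, left-tailed).
t = (x̄_1 − x̄_2)/√(s_1²/n_1 + s_2²/n_2) = (5710 − 5880)/√(630²/36 + 1120²/29) = -0.730
Welch–Satterthwaite df ≈ 41.91
p-value = P(T ≤ -0.730) ≈ 0.2348
Since p ≈ 0.2348 > α = 0.01, fail to reject H0; the evidence is not statistically significant.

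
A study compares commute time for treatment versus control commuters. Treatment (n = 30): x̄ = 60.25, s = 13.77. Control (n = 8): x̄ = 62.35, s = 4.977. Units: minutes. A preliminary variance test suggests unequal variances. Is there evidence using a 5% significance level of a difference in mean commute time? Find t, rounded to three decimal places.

-0.684

Let group 1 = treatment, group 2 = control. H0: μ_1 = μ_2; H1: μ_1 ≠ μ_2 (Welch's two-sample t-test, two-sided).
t = (x̄_1 − x̄_2)/√(s_1²/n_1 + s_2²/n_2) = (60.25 − 62.35)/√(13.77²/30 + 4.977²/8) = -0.684
Welch–Satterthwaite df ≈ 32.28
Two-sided p-value ≈ 0.499
Since p ≈ 0.499 > α = 0.05, fail to reject H0; the data do not provide sufficient evidence against H0.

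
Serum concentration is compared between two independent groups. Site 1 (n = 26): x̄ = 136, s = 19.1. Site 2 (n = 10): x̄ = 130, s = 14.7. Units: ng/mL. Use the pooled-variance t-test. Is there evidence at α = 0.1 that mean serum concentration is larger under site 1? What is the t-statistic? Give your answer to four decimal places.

0.8938

Let group 1 = site 1, group 2 = site 2. H0: μ_1 = μ_2; H1: μ_1 > μ_2 (two-sample pooled-variance t-test, right-tailed).
s_p² = [(26−1)·19.1² + (10−1)·14.7²]/(26+10−2) = 325.443
t = (136 − 130)/√[325.443·(1/26 + 1/10)] = 0.8938
df = n₁ + n₂ − 2 = 34
p-value = P(T ≥ 0.8938) ≈ 0.1889
Since p ≈ 0.1889 > α = 0.1, fail to reject H0; the evidence is not statistically significant.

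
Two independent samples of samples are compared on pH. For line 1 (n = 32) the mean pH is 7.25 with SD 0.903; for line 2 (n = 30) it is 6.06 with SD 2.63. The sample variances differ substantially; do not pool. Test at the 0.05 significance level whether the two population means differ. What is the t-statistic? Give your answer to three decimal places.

Let group 1 = line 1, group 2 = line 2. H0: μ_1 = μ_2; H1: μ_1 ≠ μ_2 (Welch's two-sample t-test, two-sided).
t = (x̄_1 − x̄_2)/√(s_1²/n_1 + s_2²/n_2) = (7.25 − 6.06)/√(0.903²/32 + 2.63²/30) = 2.352
Welch–Satterthwaite df ≈ 35.36
Two-sided p-value ≈ 0.024
Since p ≈ 0.024 < α = 0.05, reject H0; the evidence is statistically significant.

2.352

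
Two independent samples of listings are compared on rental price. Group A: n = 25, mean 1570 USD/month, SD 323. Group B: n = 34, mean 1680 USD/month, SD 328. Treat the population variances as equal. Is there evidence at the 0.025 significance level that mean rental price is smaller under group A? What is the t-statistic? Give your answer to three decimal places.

Let group 1 = group A, group 2 = group B. H0: μ_1 = μ_2; H1: μ_1 < μ_2 (two-sample pooled-variance t-test, left-tailed).
s_p² = [(25−1)·323² + (34−1)·328²]/(25+34−2) = 106213
t = (1570 − 1680)/√[106213·(1/25 + 1/34)] = -1.281
df = n₁ + n₂ − 2 = 57
p-value = P(T ≤ -1.281) ≈ 0.103
Since p ≈ 0.103 > α = 0.025, fail to reject H0; the data do not provide sufficient evidence against H0.

-1.281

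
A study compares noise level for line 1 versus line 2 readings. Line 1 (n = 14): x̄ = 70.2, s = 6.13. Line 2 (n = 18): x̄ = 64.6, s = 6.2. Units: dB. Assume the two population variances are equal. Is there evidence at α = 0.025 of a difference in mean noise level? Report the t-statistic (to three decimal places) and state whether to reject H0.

Let group 1 = line 1, group 2 = line 2. H0: μ_1 = μ_2; H1: μ_1 ≠ μ_2 (two-sample pooled-variance t-test, two-sided).
s_p² = [(14−1)·6.13² + (18−1)·6.2²]/(14+18−2) = 38.066
t = (70.2 − 64.6)/√[38.066·(1/14 + 1/18)] = 2.547
df = n₁ + n₂ − 2 = 30
Two-sided p-value ≈ 0.0162
Since p ≈ 0.0162 < α = 0.025, reject H0; the evidence is statistically significant.

t = 2.547; reject H0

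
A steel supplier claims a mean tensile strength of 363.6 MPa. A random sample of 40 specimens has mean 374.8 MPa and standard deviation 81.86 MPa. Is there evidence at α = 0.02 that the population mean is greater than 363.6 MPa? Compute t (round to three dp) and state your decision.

H0: μ = 363.6; H1: μ > 363.6 (one-sample t-test, right-tailed).
t = (x̄ − μ₀)/(s/√n) = (374.8 − 363.6)/(81.86/√40) = 0.865
df = n − 1 = 39
p-value = P(T ≥ 0.865) ≈ 0.196
Since p ≈ 0.196 > α = 0.02, fail to reject H0; the evidence is not statistically significant.

t = 0.865; fail to reject H0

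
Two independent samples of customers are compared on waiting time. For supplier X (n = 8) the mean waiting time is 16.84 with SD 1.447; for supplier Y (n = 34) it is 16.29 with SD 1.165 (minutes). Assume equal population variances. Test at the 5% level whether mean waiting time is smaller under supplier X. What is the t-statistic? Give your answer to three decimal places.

1.148

Let group 1 = supplier X, group 2 = supplier Y. H0: μ_1 = μ_2; H1: μ_1 < μ_2 (two-sample pooled-variance t-test, left-tailed).
s_p² = [(8−1)·1.447² + (34−1)·1.165²]/(8+34−2) = 1.48613
t = (16.84 − 16.29)/√[1.48613·(1/8 + 1/34)] = 1.148
df = n₁ + n₂ − 2 = 40
p-value = P(T ≤ 1.148) ≈ 0.871
Since p ≈ 0.871 > α = 0.05, fail to reject H0; the evidence is not statistically significant.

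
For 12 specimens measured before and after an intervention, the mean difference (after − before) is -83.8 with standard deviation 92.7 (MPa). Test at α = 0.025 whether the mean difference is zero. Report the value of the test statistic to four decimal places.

-3.1315

H0: μ_d = 0; H1: μ_d ≠ 0 (paired t-test on the differences, two-sided).
t = d̄/(s_d/√n) = -83.8/(92.7/√12) = -3.1315
df = n − 1 = 11
Two-sided p-value ≈ 0.0096
Since p ≈ 0.0096 < α = 0.025, reject H0; the evidence is statistically significant.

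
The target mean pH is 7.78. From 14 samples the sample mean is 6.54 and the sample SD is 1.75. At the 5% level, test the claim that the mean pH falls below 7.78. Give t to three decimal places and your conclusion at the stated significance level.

H0: μ = 7.78; H1: μ < 7.78 (one-sample t-test, left-tailed).
t = (x̄ − μ₀)/(s/√n) = (6.54 − 7.78)/(1.75/√14) = -2.651
df = n − 1 = 13
p-value = P(T ≤ -2.651) ≈ 0.0100
Since p ≈ 0.0100 < α = 0.05, reject H0; the data support H1.

t = -2.651; reject H0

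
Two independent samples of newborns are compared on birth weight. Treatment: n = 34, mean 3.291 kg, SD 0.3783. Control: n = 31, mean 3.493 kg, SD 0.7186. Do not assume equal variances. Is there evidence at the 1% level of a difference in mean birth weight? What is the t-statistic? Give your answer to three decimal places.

Let group 1 = treatment, group 2 = control. H0: μ_1 = μ_2; H1: μ_1 ≠ μ_2 (Welch's two-sample t-test, two-sided).
t = (x̄_1 − x̄_2)/√(s_1²/n_1 + s_2²/n_2) = (3.291 − 3.493)/√(0.3783²/34 + 0.7186²/31) = -1.398
Welch–Satterthwaite df ≈ 44.49
Two-sided p-value ≈ 0.169
Since p ≈ 0.169 > α = 0.01, fail to reject H0; the data do not provide sufficient evidence against H0.

-1.398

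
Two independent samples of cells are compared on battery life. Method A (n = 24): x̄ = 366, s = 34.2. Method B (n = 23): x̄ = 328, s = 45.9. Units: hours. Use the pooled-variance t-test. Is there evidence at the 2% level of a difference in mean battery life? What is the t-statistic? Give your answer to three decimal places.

Let group 1 = method A, group 2 = method B. H0: μ_1 = μ_2; H1: μ_1 ≠ μ_2 (two-sample pooled-variance t-test, two-sided).
s_p² = [(24−1)·34.2² + (23−1)·45.9²]/(24+23−2) = 1627.81
t = (366 − 328)/√[1627.81·(1/24 + 1/23)] = 3.228
df = n₁ + n₂ − 2 = 45
Two-sided p-value ≈ 0.0023
Since p ≈ 0.0023 < α = 0.02, reject H0; the evidence is statistically significant.

3.228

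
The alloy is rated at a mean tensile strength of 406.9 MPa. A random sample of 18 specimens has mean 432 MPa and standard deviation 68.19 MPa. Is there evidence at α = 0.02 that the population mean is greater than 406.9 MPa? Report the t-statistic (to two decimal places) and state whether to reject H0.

H0: μ = 406.9; H1: μ > 406.9 (one-sample t-test, right-tailed).
t = (x̄ − μ₀)/(s/√n) = (432 − 406.9)/(68.19/√18) = 1.56
df = n − 1 = 17
p-value = P(T ≥ 1.56) ≈ 0.068
Since p ≈ 0.068 > α = 0.02, fail to reject H0; the data do not provide sufficient evidence against H0.

t = 1.56; fail to reject H0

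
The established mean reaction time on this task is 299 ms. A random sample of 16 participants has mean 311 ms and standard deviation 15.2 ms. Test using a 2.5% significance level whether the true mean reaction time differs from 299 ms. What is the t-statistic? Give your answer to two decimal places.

3.16

H0: μ = 299; H1: μ ≠ 299 (one-sample t-test, two-sided).
t = (x̄ − μ₀)/(s/√n) = (311 − 299)/(15.2/√16) = 3.16
df = n − 1 = 15
Two-sided p-value ≈ 0.0065
Since p ≈ 0.0065 < α = 0.025, reject H0; the data support H1.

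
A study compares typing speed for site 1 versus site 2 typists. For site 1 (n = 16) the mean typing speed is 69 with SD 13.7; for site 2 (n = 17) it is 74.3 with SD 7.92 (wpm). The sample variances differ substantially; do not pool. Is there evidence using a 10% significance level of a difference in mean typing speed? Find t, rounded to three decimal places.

Let group 1 = site 1, group 2 = site 2. H0: μ_1 = μ_2; H1: μ_1 ≠ μ_2 (Welch's two-sample t-test, two-sided).
t = (x̄_1 − x̄_2)/√(s_1²/n_1 + s_2²/n_2) = (69 − 74.3)/√(13.7²/16 + 7.92²/17) = -1.350
Welch–Satterthwaite df ≈ 23.72
Two-sided p-value ≈ 0.1899
Since p ≈ 0.1899 > α = 0.1, fail to reject H0; the evidence is not statistically significant.

-1.350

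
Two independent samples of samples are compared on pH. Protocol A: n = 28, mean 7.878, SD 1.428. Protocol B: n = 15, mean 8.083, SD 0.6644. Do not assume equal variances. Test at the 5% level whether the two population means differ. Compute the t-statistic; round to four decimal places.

Let group 1 = protocol A, group 2 = protocol B. H0: μ_1 = μ_2; H1: μ_1 ≠ μ_2 (Welch's two-sample t-test, two-sided).
t = (x̄_1 − x̄_2)/√(s_1²/n_1 + s_2²/n_2) = (7.878 − 8.083)/√(1.428²/28 + 0.6644²/15) = -0.6411
Welch–Satterthwaite df ≈ 40.48
Two-sided p-value ≈ 0.5251
Since p ≈ 0.5251 > α = 0.05, fail to reject H0; the evidence is not statistically significant.

-0.6411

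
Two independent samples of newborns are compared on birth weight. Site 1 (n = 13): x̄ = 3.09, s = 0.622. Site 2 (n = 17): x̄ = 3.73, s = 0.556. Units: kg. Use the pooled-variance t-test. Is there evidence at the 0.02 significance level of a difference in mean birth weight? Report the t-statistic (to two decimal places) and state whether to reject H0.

Let group 1 = site 1, group 2 = site 2. H0: μ_1 = μ_2; H1: μ_1 ≠ μ_2 (two-sample pooled-variance t-test, two-sided).
s_p² = [(13−1)·0.622² + (17−1)·0.556²]/(13+17−2) = 0.342457
t = (3.09 − 3.73)/√[0.342457·(1/13 + 1/17)] = -2.97
df = n₁ + n₂ − 2 = 28
Two-sided p-value ≈ 0.0061
Since p ≈ 0.0061 < α = 0.02, reject H0; the data support H1.

t = -2.97; reject H0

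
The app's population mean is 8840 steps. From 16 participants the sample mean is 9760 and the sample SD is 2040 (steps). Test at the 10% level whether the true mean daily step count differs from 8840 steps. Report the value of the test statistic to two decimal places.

H0: μ = 8840; H1: μ ≠ 8840 (one-sample t-test, two-sided).
t = (x̄ − μ₀)/(s/√n) = (9760 − 8840)/(2040/√16) = 1.80
df = n − 1 = 15
Two-sided p-value ≈ 0.0914
Since p ≈ 0.0914 < α = 0.1, reject H0; the data support H1.

1.80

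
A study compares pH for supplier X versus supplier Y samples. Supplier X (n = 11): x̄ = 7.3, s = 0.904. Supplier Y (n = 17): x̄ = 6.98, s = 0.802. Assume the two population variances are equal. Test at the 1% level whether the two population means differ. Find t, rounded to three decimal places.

0.981

Let group 1 = supplier X, group 2 = supplier Y. H0: μ_1 = μ_2; H1: μ_1 ≠ μ_2 (two-sample pooled-variance t-test, two-sided).
s_p² = [(11−1)·0.904² + (17−1)·0.802²]/(11+17−2) = 0.710132
t = (7.3 − 6.98)/√[0.710132·(1/11 + 1/17)] = 0.981
df = n₁ + n₂ − 2 = 26
Two-sided p-value ≈ 0.335
Since p ≈ 0.335 > α = 0.01, fail to reject H0; the data do not provide sufficient evidence against H0.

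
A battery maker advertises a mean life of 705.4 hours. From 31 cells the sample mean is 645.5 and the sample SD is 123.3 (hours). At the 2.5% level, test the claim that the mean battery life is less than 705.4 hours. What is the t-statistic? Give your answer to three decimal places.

H0: μ = 705.4; H1: μ < 705.4 (one-sample t-test, left-tailed).
t = (x̄ − μ₀)/(s/√n) = (645.5 − 705.4)/(123.3/√31) = -2.705
df = n − 1 = 30
p-value = P(T ≤ -2.705) ≈ 0.0056
Since p ≈ 0.0056 < α = 0.025, reject H0; the data support H1.

-2.705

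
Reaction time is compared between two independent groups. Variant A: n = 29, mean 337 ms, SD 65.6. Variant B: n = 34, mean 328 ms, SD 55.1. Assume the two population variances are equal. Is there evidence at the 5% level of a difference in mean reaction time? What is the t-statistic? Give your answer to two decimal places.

Let group 1 = variant A, group 2 = variant B. H0: μ_1 = μ_2; H1: μ_1 ≠ μ_2 (two-sample pooled-variance t-test, two-sided).
s_p² = [(29−1)·65.6² + (34−1)·55.1²]/(29+34−2) = 3617.74
t = (337 − 328)/√[3617.74·(1/29 + 1/34)] = 0.59
df = n₁ + n₂ − 2 = 61
Two-sided p-value ≈ 0.556
Since p ≈ 0.556 > α = 0.05, fail to reject H0; the data do not provide sufficient evidence against H0.

0.59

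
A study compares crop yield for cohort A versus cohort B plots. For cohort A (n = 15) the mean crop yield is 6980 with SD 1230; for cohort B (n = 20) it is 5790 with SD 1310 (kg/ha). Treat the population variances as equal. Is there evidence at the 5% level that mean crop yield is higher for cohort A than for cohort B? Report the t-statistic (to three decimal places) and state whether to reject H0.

Let group 1 = cohort A, group 2 = cohort B. H0: μ_1 = μ_2; H1: μ_1 > μ_2 (two-sample pooled-variance t-test, right-tailed).
s_p² = [(15−1)·1230² + (20−1)·1310²]/(15+20−2) = 1629890
t = (6980 − 5790)/√[1629890·(1/15 + 1/20)] = 2.729
df = n₁ + n₂ − 2 = 33
p-value = P(T ≥ 2.729) ≈ 0.005
Since p ≈ 0.005 < α = 0.05, reject H0; the data support H1.

t = 2.729; reject H0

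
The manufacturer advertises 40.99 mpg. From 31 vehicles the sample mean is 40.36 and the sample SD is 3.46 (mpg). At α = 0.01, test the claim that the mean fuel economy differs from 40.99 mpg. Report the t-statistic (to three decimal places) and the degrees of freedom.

t = -1.014, df = 30

H0: μ = 40.99; H1: μ ≠ 40.99 (one-sample t-test, two-sided).
t = (x̄ − μ₀)/(s/√n) = (40.36 − 40.99)/(3.46/√31) = -1.014
df = n − 1 = 30
Two-sided p-value ≈ 0.3188
Since p ≈ 0.3188 > α = 0.01, fail to reject H0; the data do not provide sufficient evidence against H0.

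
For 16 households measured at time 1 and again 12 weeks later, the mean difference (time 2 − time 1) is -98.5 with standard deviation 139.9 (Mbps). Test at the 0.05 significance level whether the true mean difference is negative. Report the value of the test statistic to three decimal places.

H0: μ_d = 0; H1: μ_d < 0 (paired t-test on the differences, left-tailed).
t = d̄/(s_d/√n) = -98.5/(139.9/√16) = -2.816
df = n − 1 = 15
p-value = P(T ≤ -2.816) ≈ 0.0065
Since p ≈ 0.0065 < α = 0.05, reject H0; the evidence is statistically significant.

-2.816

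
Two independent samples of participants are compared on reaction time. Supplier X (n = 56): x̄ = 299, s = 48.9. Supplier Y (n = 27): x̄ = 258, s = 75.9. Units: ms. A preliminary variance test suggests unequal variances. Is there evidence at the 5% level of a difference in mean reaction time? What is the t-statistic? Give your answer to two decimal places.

2.56

Let group 1 = supplier X, group 2 = supplier Y. H0: μ_1 = μ_2; H1: μ_1 ≠ μ_2 (Welch's two-sample t-test, two-sided).
t = (x̄_1 − x̄_2)/√(s_1²/n_1 + s_2²/n_2) = (299 − 258)/√(48.9²/56 + 75.9²/27) = 2.56
Welch–Satterthwaite df ≈ 36.75
Two-sided p-value ≈ 0.0146
Since p ≈ 0.0146 < α = 0.05, reject H0; the evidence is statistically significant.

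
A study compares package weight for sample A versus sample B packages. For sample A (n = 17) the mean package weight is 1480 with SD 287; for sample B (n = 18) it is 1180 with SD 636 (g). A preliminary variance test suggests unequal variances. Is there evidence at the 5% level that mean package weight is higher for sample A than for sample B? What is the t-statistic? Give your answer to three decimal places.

Let group 1 = sample A, group 2 = sample B. H0: μ_1 = μ_2; H1: μ_1 > μ_2 (Welch's two-sample t-test, right-tailed).
t = (x̄_1 − x̄_2)/√(s_1²/n_1 + s_2²/n_2) = (1480 − 1180)/√(287²/17 + 636²/18) = 1.815
Welch–Satterthwaite df ≈ 23.94
p-value = P(T ≥ 1.815) ≈ 0.0410
Since p ≈ 0.0410 < α = 0.05, reject H0; the evidence is statistically significant.

1.815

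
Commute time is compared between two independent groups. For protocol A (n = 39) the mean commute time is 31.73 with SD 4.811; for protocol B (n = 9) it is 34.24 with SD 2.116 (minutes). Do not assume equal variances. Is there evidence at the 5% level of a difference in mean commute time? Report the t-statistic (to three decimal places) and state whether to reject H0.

Let group 1 = protocol A, group 2 = protocol B. H0: μ_1 = μ_2; H1: μ_1 ≠ μ_2 (Welch's two-sample t-test, two-sided).
t = (x̄_1 − x̄_2)/√(s_1²/n_1 + s_2²/n_2) = (31.73 − 34.24)/√(4.811²/39 + 2.116²/9) = -2.403
Welch–Satterthwaite df ≈ 29.60
Two-sided p-value ≈ 0.0227
Since p ≈ 0.0227 < α = 0.05, reject H0; the data support H1.

t = -2.403; reject H0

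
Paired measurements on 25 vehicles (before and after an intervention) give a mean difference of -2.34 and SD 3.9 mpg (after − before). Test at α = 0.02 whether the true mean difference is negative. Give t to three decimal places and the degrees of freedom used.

t = -3.000, df = 24

H0: μ_d = 0; H1: μ_d < 0 (paired t-test on the differences, left-tailed).
t = d̄/(s_d/√n) = -2.34/(3.9/√25) = -3.000
df = n − 1 = 24
p-value = P(T ≤ -3.000) ≈ 0.003
Since p ≈ 0.003 < α = 0.02, reject H0; the evidence is statistically significant.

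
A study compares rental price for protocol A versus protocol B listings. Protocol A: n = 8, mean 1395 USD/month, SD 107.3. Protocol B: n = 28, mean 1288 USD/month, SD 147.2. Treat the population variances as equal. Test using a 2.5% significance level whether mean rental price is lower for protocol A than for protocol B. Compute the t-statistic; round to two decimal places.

1.91

Let group 1 = protocol A, group 2 = protocol B. H0: μ_1 = μ_2; H1: μ_1 < μ_2 (two-sample pooled-variance t-test, left-tailed).
s_p² = [(8−1)·107.3² + (28−1)·147.2²]/(8+28−2) = 19577.2
t = (1395 − 1288)/√[19577.2·(1/8 + 1/28)] = 1.91
df = n₁ + n₂ − 2 = 34
p-value = P(T ≤ 1.91) ≈ 0.9675
Since p ≈ 0.9675 > α = 0.025, fail to reject H0; the data do not provide sufficient evidence against H0.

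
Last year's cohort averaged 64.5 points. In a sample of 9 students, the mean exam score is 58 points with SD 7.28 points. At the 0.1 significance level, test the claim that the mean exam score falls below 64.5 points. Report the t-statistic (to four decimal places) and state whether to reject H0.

t = -2.6786; reject H0

H0: μ = 64.5; H1: μ < 64.5 (one-sample t-test, left-tailed).
t = (x̄ − μ₀)/(s/√n) = (58 − 64.5)/(7.28/√9) = -2.6786
df = n − 1 = 8
p-value = P(T ≤ -2.6786) ≈ 0.0140
Since p ≈ 0.0140 < α = 0.1, reject H0; the evidence is statistically significant.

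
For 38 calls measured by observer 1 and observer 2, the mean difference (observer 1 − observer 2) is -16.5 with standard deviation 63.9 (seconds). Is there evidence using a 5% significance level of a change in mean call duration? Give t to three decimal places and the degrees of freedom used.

H0: μ_d = 0; H1: μ_d ≠ 0 (paired t-test on the differences, two-sided).
t = d̄/(s_d/√n) = -16.5/(63.9/√38) = -1.592
df = n − 1 = 37
Two-sided p-value ≈ 0.1199
Since p ≈ 0.1199 > α = 0.05, fail to reject H0; the evidence is not statistically significant.

t = -1.592, df = 37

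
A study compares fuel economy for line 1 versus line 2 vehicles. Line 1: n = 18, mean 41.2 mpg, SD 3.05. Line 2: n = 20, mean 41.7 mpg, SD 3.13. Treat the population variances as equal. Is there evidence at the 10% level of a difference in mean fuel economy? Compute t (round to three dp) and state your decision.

Let group 1 = line 1, group 2 = line 2. H0: μ_1 = μ_2; H1: μ_1 ≠ μ_2 (two-sample pooled-variance t-test, two-sided).
s_p² = [(18−1)·3.05² + (20−1)·3.13²]/(18+20−2) = 9.56343
t = (41.2 − 41.7)/√[9.56343·(1/18 + 1/20)] = -0.498
df = n₁ + n₂ − 2 = 36
Two-sided p-value ≈ 0.622
Since p ≈ 0.622 > α = 0.1, fail to reject H0; the evidence is not statistically significant.

t = -0.498; fail to reject H0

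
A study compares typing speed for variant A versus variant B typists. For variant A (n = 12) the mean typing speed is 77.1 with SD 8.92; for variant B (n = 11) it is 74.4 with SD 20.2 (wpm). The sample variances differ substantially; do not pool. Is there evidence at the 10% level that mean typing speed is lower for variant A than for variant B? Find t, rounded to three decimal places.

0.408

Let group 1 = variant A, group 2 = variant B. H0: μ_1 = μ_2; H1: μ_1 < μ_2 (Welch's two-sample t-test, left-tailed).
t = (x̄_1 − x̄_2)/√(s_1²/n_1 + s_2²/n_2) = (77.1 − 74.4)/√(8.92²/12 + 20.2²/11) = 0.408
Welch–Satterthwaite df ≈ 13.50
p-value = P(T ≤ 0.408) ≈ 0.655
Since p ≈ 0.655 > α = 0.1, fail to reject H0; the data do not provide sufficient evidence against H0.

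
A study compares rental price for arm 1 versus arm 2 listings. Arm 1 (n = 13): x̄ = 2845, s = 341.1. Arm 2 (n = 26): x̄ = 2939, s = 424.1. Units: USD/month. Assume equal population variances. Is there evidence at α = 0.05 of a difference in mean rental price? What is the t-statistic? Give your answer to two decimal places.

Let group 1 = arm 1, group 2 = arm 2. H0: μ_1 = μ_2; H1: μ_1 ≠ μ_2 (two-sample pooled-variance t-test, two-sided).
s_p² = [(13−1)·341.1² + (26−1)·424.1²]/(13+26−2) = 159262
t = (2845 − 2939)/√[159262·(1/13 + 1/26)] = -0.69
df = n₁ + n₂ − 2 = 37
Two-sided p-value ≈ 0.4924
Since p ≈ 0.4924 > α = 0.05, fail to reject H0; the data do not provide sufficient evidence against H0.

-0.69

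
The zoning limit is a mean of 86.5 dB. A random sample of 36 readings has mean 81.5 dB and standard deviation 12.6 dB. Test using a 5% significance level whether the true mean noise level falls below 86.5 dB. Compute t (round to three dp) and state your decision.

H0: μ = 86.5; H1: μ < 86.5 (one-sample t-test, left-tailed).
t = (x̄ − μ₀)/(s/√n) = (81.5 − 86.5)/(12.6/√36) = -2.381
df = n − 1 = 35
p-value = P(T ≤ -2.381) ≈ 0.011
Since p ≈ 0.011 < α = 0.05, reject H0; the evidence is statistically significant.

t = -2.381; reject H0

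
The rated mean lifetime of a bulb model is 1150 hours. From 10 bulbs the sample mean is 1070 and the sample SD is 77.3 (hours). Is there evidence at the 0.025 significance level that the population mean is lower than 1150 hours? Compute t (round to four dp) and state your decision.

H0: μ = 1150; H1: μ < 1150 (one-sample t-test, left-tailed).
t = (x̄ − μ₀)/(s/√n) = (1070 − 1150)/(77.3/√10) = -3.2727
df = n − 1 = 9
p-value = P(T ≤ -3.2727) ≈ 0.005
Since p ≈ 0.005 < α = 0.025, reject H0; the data support H1.

t = -3.2727; reject H0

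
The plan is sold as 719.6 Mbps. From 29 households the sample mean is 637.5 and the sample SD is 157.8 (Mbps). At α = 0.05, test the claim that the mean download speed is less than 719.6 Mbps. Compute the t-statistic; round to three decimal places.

H0: μ = 719.6; H1: μ < 719.6 (one-sample t-test, left-tailed).
t = (x̄ − μ₀)/(s/√n) = (637.5 − 719.6)/(157.8/√29) = -2.802
df = n − 1 = 28
p-value = P(T ≤ -2.802) ≈ 0.005
Since p ≈ 0.005 < α = 0.05, reject H0; the data support H1.

-2.802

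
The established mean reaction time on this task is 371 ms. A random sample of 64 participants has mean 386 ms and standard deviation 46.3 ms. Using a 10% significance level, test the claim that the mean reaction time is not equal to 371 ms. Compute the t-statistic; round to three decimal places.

2.592

H0: μ = 371; H1: μ ≠ 371 (one-sample t-test, two-sided).
t = (x̄ − μ₀)/(s/√n) = (386 − 371)/(46.3/√64) = 2.592
df = n − 1 = 63
Two-sided p-value ≈ 0.012
Since p ≈ 0.012 < α = 0.1, reject H0; the data support H1.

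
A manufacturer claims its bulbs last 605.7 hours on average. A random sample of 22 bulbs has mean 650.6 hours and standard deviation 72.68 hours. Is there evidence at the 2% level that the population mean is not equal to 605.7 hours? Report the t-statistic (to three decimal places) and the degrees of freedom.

H0: μ = 605.7; H1: μ ≠ 605.7 (one-sample t-test, two-sided).
t = (x̄ − μ₀)/(s/√n) = (650.6 − 605.7)/(72.68/√22) = 2.898
df = n − 1 = 21
Two-sided p-value ≈ 0.0086
Since p ≈ 0.0086 < α = 0.02, reject H0; the data support H1.

t = 2.898, df = 21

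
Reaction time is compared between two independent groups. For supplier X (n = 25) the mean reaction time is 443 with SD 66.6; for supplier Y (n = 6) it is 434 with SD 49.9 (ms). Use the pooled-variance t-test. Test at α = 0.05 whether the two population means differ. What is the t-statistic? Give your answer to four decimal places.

0.3092

Let group 1 = supplier X, group 2 = supplier Y. H0: μ_1 = μ_2; H1: μ_1 ≠ μ_2 (two-sample pooled-variance t-test, two-sided).
s_p² = [(25−1)·66.6² + (6−1)·49.9²]/(25+6−2) = 4100.12
t = (443 − 434)/√[4100.12·(1/25 + 1/6)] = 0.3092
df = n₁ + n₂ − 2 = 29
Two-sided p-value ≈ 0.7594
Since p ≈ 0.7594 > α = 0.05, fail to reject H0; the evidence is not statistically significant.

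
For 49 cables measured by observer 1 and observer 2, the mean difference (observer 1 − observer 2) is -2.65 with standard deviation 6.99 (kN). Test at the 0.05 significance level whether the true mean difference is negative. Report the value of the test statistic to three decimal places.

-2.654

H0: μ_d = 0; H1: μ_d < 0 (paired t-test on the differences, left-tailed).
t = d̄/(s_d/√n) = -2.65/(6.99/√49) = -2.654
df = n − 1 = 48
p-value = P(T ≤ -2.654) ≈ 0.0054
Since p ≈ 0.0054 < α = 0.05, reject H0; the evidence is statistically significant.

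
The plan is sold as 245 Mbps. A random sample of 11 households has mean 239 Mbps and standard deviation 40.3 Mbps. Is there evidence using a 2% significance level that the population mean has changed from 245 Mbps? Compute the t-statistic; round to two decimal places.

H0: μ = 245; H1: μ ≠ 245 (one-sample t-test, two-sided).
t = (x̄ − μ₀)/(s/√n) = (239 − 245)/(40.3/√11) = -0.49
df = n − 1 = 10
Two-sided p-value ≈ 0.632
Since p ≈ 0.632 > α = 0.02, fail to reject H0; the data do not provide sufficient evidence against H0.

-0.49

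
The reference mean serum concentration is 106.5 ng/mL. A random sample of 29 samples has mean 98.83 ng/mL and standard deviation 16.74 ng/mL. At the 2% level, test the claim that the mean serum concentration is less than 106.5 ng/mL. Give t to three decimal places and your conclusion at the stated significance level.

t = -2.467; reject H0

H0: μ = 106.5; H1: μ < 106.5 (one-sample t-test, left-tailed).
t = (x̄ − μ₀)/(s/√n) = (98.83 − 106.5)/(16.74/√29) = -2.467
df = n − 1 = 28
p-value = P(T ≤ -2.467) ≈ 0.010
Since p ≈ 0.010 < α = 0.02, reject H0; the data support H1.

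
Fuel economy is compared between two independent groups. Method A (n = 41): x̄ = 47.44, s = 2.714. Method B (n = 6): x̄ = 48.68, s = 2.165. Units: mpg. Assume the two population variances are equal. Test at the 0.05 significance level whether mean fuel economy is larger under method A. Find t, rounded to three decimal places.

-1.067

Let group 1 = method A, group 2 = method B. H0: μ_1 = μ_2; H1: μ_1 > μ_2 (two-sample pooled-variance t-test, right-tailed).
s_p² = [(41−1)·2.714² + (6−1)·2.165²]/(41+6−2) = 7.06818
t = (47.44 − 48.68)/√[7.06818·(1/41 + 1/6)] = -1.067
df = n₁ + n₂ − 2 = 45
p-value = P(T ≥ -1.067) ≈ 0.854
Since p ≈ 0.854 > α = 0.05, fail to reject H0; the data do not provide sufficient evidence against H0.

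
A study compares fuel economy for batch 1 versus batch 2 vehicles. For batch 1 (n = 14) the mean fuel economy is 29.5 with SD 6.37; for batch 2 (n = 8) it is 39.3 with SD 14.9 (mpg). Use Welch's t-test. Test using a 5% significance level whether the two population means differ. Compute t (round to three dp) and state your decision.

t = -1.770; fail to reject H0

Let group 1 = batch 1, group 2 = batch 2. H0: μ_1 = μ_2; H1: μ_1 ≠ μ_2 (Welch's two-sample t-test, two-sided).
t = (x̄_1 − x̄_2)/√(s_1²/n_1 + s_2²/n_2) = (29.5 − 39.3)/√(6.37²/14 + 14.9²/8) = -1.770
Welch–Satterthwaite df ≈ 8.49
Two-sided p-value ≈ 0.1125
Since p ≈ 0.1125 > α = 0.05, fail to reject H0; the data do not provide sufficient evidence against H0.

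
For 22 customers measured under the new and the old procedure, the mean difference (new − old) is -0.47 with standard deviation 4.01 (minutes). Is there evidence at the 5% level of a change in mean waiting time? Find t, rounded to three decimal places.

-0.550

H0: μ_d = 0; H1: μ_d ≠ 0 (paired t-test on the differences, two-sided).
t = d̄/(s_d/√n) = -0.47/(4.01/√22) = -0.550
df = n − 1 = 21
Two-sided p-value ≈ 0.588
Since p ≈ 0.588 > α = 0.05, fail to reject H0; the evidence is not statistically significant.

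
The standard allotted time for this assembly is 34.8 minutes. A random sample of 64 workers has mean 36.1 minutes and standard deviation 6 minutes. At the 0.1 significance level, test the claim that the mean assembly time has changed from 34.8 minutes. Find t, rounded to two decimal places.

1.73

H0: μ = 34.8; H1: μ ≠ 34.8 (one-sample t-test, two-sided).
t = (x̄ − μ₀)/(s/√n) = (36.1 − 34.8)/(6/√64) = 1.73
df = n − 1 = 63
Two-sided p-value ≈ 0.0879
Since p ≈ 0.0879 < α = 0.1, reject H0; the evidence is statistically significant.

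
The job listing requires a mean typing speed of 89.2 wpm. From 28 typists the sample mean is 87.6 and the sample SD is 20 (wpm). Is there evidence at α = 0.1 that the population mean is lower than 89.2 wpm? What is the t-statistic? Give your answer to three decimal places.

H0: μ = 89.2; H1: μ < 89.2 (one-sample t-test, left-tailed).
t = (x̄ − μ₀)/(s/√n) = (87.6 − 89.2)/(20/√28) = -0.423
df = n − 1 = 27
p-value = P(T ≤ -0.423) ≈ 0.3377
Since p ≈ 0.3377 > α = 0.1, fail to reject H0; the evidence is not statistically significant.

-0.423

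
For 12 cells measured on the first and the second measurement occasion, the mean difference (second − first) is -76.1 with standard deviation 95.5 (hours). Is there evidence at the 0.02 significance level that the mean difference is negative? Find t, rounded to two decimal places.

H0: μ_d = 0; H1: μ_d < 0 (paired t-test on the differences, left-tailed).
t = d̄/(s_d/√n) = -76.1/(95.5/√12) = -2.76
df = n − 1 = 11
p-value = P(T ≤ -2.76) ≈ 0.009
Since p ≈ 0.009 < α = 0.02, reject H0; the evidence is statistically significant.

-2.76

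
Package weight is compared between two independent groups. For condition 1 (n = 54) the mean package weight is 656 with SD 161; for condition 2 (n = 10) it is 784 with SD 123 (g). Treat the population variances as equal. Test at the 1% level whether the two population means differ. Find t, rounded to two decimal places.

-2.38

Let group 1 = condition 1, group 2 = condition 2. H0: μ_1 = μ_2; H1: μ_1 ≠ μ_2 (two-sample pooled-variance t-test, two-sided).
s_p² = [(54−1)·161² + (10−1)·123²]/(54+10−2) = 24354.4
t = (656 − 784)/√[24354.4·(1/54 + 1/10)] = -2.38
df = n₁ + n₂ − 2 = 62
Two-sided p-value ≈ 0.0203
Since p ≈ 0.0203 > α = 0.01, fail to reject H0; the evidence is not statistically significant.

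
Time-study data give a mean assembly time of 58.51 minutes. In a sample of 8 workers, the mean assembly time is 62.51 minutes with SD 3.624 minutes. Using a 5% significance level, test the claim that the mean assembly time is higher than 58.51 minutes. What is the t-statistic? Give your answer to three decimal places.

H0: μ = 58.51; H1: μ > 58.51 (one-sample t-test, right-tailed).
t = (x̄ − μ₀)/(s/√n) = (62.51 − 58.51)/(3.624/√8) = 3.122
df = n − 1 = 7
p-value = P(T ≥ 3.122) ≈ 0.0084
Since p ≈ 0.0084 < α = 0.05, reject H0; the data support H1.

3.122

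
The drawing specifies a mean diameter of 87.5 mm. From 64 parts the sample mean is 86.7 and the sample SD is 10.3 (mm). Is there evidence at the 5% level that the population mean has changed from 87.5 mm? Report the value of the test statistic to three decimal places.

H0: μ = 87.5; H1: μ ≠ 87.5 (one-sample t-test, two-sided).
t = (x̄ − μ₀)/(s/√n) = (86.7 − 87.5)/(10.3/√64) = -0.621
df = n − 1 = 63
Two-sided p-value ≈ 0.537
Since p ≈ 0.537 > α = 0.05, fail to reject H0; the data do not provide sufficient evidence against H0.

-0.621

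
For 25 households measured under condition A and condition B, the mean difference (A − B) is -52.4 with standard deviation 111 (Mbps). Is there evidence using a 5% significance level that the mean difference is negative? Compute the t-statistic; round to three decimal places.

H0: μ_d = 0; H1: μ_d < 0 (paired t-test on the differences, left-tailed).
t = d̄/(s_d/√n) = -52.4/(111/√25) = -2.360
df = n − 1 = 24
p-value = P(T ≤ -2.360) ≈ 0.013
Since p ≈ 0.013 < α = 0.05, reject H0; the data support H1.

-2.360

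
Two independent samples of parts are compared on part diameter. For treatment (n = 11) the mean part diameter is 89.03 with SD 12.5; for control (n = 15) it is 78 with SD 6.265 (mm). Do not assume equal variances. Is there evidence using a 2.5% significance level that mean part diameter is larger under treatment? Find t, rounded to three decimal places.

Let group 1 = treatment, group 2 = control. H0: μ_1 = μ_2; H1: μ_1 > μ_2 (Welch's two-sample t-test, right-tailed).
t = (x̄_1 − x̄_2)/√(s_1²/n_1 + s_2²/n_2) = (89.03 − 78)/√(12.5²/11 + 6.265²/15) = 2.689
Welch–Satterthwaite df ≈ 13.69
p-value = P(T ≥ 2.689) ≈ 0.009
Since p ≈ 0.009 < α = 0.025, reject H0; the data support H1.

2.689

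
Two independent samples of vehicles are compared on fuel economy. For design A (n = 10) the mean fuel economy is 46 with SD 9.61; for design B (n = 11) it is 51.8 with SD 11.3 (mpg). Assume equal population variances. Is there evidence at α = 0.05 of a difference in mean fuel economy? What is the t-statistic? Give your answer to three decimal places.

-1.260

Let group 1 = design A, group 2 = design B. H0: μ_1 = μ_2; H1: μ_1 ≠ μ_2 (two-sample pooled-variance t-test, two-sided).
s_p² = [(10−1)·9.61² + (11−1)·11.3²]/(10+11−2) = 110.951
t = (46 − 51.8)/√[110.951·(1/10 + 1/11)] = -1.260
df = n₁ + n₂ − 2 = 19
Two-sided p-value ≈ 0.223
Since p ≈ 0.223 > α = 0.05, fail to reject H0; the evidence is not statistically significant.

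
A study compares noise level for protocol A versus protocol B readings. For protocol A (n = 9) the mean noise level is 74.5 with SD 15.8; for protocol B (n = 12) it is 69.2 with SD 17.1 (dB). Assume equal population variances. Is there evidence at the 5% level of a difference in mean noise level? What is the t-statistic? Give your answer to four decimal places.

Let group 1 = protocol A, group 2 = protocol B. H0: μ_1 = μ_2; H1: μ_1 ≠ μ_2 (two-sample pooled-variance t-test, two-sided).
s_p² = [(9−1)·15.8² + (12−1)·17.1²]/(9+12−2) = 274.402
t = (74.5 − 69.2)/√[274.402·(1/9 + 1/12)] = 0.7256
df = n₁ + n₂ − 2 = 19
Two-sided p-value ≈ 0.4769
Since p ≈ 0.4769 > α = 0.05, fail to reject H0; the data do not provide sufficient evidence against H0.

0.7256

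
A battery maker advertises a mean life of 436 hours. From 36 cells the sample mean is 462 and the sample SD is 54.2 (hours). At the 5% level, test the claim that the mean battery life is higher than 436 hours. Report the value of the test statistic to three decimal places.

H0: μ = 436; H1: μ > 436 (one-sample t-test, right-tailed).
t = (x̄ − μ₀)/(s/√n) = (462 − 436)/(54.2/√36) = 2.878
df = n − 1 = 35
p-value = P(T ≥ 2.878) ≈ 0.0034
Since p ≈ 0.0034 < α = 0.05, reject H0; the evidence is statistically significant.

2.878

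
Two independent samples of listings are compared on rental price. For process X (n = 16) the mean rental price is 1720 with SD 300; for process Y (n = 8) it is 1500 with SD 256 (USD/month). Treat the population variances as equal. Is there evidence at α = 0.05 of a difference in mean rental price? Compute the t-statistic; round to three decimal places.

Let group 1 = process X, group 2 = process Y. H0: μ_1 = μ_2; H1: μ_1 ≠ μ_2 (two-sample pooled-variance t-test, two-sided).
s_p² = [(16−1)·300² + (8−1)·256²]/(16+8−2) = 82216
t = (1720 − 1500)/√[82216·(1/16 + 1/8)] = 1.772
df = n₁ + n₂ − 2 = 22
Two-sided p-value ≈ 0.090
Since p ≈ 0.090 > α = 0.05, fail to reject H0; the evidence is not statistically significant.

1.772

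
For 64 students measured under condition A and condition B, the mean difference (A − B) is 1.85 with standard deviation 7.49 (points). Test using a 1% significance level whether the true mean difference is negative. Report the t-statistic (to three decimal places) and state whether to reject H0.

H0: μ_d = 0; H1: μ_d < 0 (paired t-test on the differences, left-tailed).
t = d̄/(s_d/√n) = 1.85/(7.49/√64) = 1.976
df = n − 1 = 63
p-value = P(T ≤ 1.976) ≈ 0.9737
Since p ≈ 0.9737 > α = 0.01, fail to reject H0; the data do not provide sufficient evidence against H0.

t = 1.976; fail to reject H0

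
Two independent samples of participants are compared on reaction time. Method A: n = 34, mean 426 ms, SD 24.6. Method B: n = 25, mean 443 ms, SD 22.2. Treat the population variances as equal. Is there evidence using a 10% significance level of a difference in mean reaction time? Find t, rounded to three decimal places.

-2.732

Let group 1 = method A, group 2 = method B. H0: μ_1 = μ_2; H1: μ_1 ≠ μ_2 (two-sample pooled-variance t-test, two-sided).
s_p² = [(34−1)·24.6² + (25−1)·22.2²]/(34+25−2) = 557.867
t = (426 − 443)/√[557.867·(1/34 + 1/25)] = -2.732
df = n₁ + n₂ − 2 = 57
Two-sided p-value ≈ 0.008
Since p ≈ 0.008 < α = 0.1, reject H0; the evidence is statistically significant.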